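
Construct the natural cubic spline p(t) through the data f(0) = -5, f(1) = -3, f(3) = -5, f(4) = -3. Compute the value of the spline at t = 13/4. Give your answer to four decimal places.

-4.7461

With m_i denoting the second derivative at x_i, h_i = 1, 2, 1, and Δ_i = (y_(i+1) − y_i)/h_i = 2, -1, 2:
  1·m_0 + 6·m_1 + 2·m_2 = 6(Δ_1 - Δ_0) = -18
  2·m_1 + 6·m_2 + 1·m_3 = 6(Δ_2 - Δ_1) = 18
Natural end conditions: m_0 = m_3 = 0.
Forward elimination and back-substitution give m_0 = 0, m_1 = -9/2, m_2 = 9/2, m_3 = 0.
On [3, 4], p(t) = -5 + 1/2·(t - 3) + 9/4·(t - 3)² - 3/4·(t - 3)³.
With (t - 3) = 1/4: p(13/4) = -1215/256.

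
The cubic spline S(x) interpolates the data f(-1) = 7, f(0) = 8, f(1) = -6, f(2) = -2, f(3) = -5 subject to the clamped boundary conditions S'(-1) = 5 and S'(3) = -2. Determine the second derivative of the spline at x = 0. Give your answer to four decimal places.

-34.2143

Write M_i for S''(x_i). With h_i = 1, 1, 1, 1 and divided differences Δ_i = 1, -14, 4, -3, the continuity of S' gives the tridiagonal system
  1·M_0 + 4·M_1 + 1·M_2 = 6(Δ_1 - Δ_0) = -90
  1·M_1 + 4·M_2 + 1·M_3 = 6(Δ_2 - Δ_1) = 108
  1·M_2 + 4·M_3 + 1·M_4 = 6(Δ_3 - Δ_2) = -42
Clamped end conditions give two more equations: 2h_0·M_0 + h_0·M_1 = 6(Δ_0 - S'(-1)) = -24 and h_3·M_3 + 2h_3·M_4 = 6(S'(3) - Δ_3) = 6.
Forward elimination and back-substitution give M_0 = 143/28, M_1 = -479/14, M_2 = 167/4, M_3 = -347/14, M_4 = 431/28.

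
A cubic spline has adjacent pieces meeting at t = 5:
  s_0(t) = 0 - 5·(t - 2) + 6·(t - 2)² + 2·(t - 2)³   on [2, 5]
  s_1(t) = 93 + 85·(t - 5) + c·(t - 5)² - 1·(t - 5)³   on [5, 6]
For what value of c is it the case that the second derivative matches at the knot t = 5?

24

s_0''(t) = 12 + 12·(t - 2), so s_0''(5) = 48. On the right, s_1''(5) = 2c, so c = 24.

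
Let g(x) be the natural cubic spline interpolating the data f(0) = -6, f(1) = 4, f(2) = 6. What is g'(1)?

6

Write M_i for g''(x_i). With h_i = 1, 1 and divided differences Δ_i = 10, 2, the continuity of g' gives the tridiagonal system
  1·M_0 + 4·M_1 + 1·M_2 = 6(Δ_1 - Δ_0) = -48
Natural end conditions: M_0 = M_2 = 0.
Solving: M_0 = 0, M_1 = -12, M_2 = 0.
On [1, 2], g'(x) = b_1 + 2c_1·(x - 1) + 3d_1·(x - 1)² with b_1 = Δ_1 - h_1(2M_1 + M_2)/6 = 6, c_1 = M_1/2 = -6, d_1 = (M_2 - M_1)/(6h_1) = 2. So g'(1) = 6.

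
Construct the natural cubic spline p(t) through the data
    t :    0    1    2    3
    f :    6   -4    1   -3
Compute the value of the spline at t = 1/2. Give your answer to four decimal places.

With M_i denoting the second derivative at x_i, h_i = 1, 1, 1, and Δ_i = (y_(i+1) − y_i)/h_i = -10, 5, -4:
  1·M_0 + 4·M_1 + 1·M_2 = 6(Δ_1 - Δ_0) = 90
  1·M_1 + 4·M_2 + 1·M_3 = 6(Δ_2 - Δ_1) = -54
Natural end conditions: M_0 = M_3 = 0.
Solving: M_0 = 0, M_1 = 138/5, M_2 = -102/5, M_3 = 0.
On [0, 1], p(t) = 6 - 73/5·t + 0·t² + 23/5·t³.
With t = 1/2: p(1/2) = -29/40.

-0.7250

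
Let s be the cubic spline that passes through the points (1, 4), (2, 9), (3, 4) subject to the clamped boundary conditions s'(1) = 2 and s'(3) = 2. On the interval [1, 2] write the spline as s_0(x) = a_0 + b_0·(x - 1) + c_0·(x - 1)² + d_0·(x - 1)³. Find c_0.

Write M_i for s''(x_i). With h_i = 1, 1 and divided differences Δ_i = 5, -5, the continuity of s' gives the tridiagonal system
  1·M_0 + 4·M_1 + 1·M_2 = 6(Δ_1 - Δ_0) = -60
Clamped end conditions give two more equations: 2h_0·M_0 + h_0·M_1 = 6(Δ_0 - s'(1)) = 18 and h_1·M_1 + 2h_1·M_2 = 6(s'(3) - Δ_1) = 42.
Solving the tridiagonal system: M_0 = 24, M_1 = -30, M_2 = 36.
On [1, 2], with s_0(x) = a_0 + b_0·(x - 1) + c_0·(x - 1)² + d_0·(x - 1)³: c_0 = M_0/2 = 12, d_0 = (M_1 - M_0)/(6h_0) = -9, b_0 = Δ_0 - h_0(2M_0 + M_1)/6 = 2.

12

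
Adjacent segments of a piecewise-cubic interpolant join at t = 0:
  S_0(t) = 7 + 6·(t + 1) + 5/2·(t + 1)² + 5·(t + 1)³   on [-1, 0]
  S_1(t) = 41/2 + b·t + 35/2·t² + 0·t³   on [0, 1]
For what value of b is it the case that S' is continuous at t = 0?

S_0'(t) = 6 + 5·(t + 1) + 15·(t + 1)², so S_0'(0) = 26. On the right, S_1'(0) = b, so b = 26.

26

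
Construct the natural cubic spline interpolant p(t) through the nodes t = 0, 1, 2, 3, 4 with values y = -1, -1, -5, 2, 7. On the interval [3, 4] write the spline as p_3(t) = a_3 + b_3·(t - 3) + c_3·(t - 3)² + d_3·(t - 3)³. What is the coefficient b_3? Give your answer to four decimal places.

7.7857

Let M_i = p''(x_i). Step sizes h_i = 1, 1, 1, 1; slopes of the chords Δ_i = (y_(i+1) - y_i)/h_i = 0, -4, 7, 5.
  1·M_0 + 4·M_1 + 1·M_2 = 6(Δ_1 - Δ_0) = -24
  1·M_1 + 4·M_2 + 1·M_3 = 6(Δ_2 - Δ_1) = 66
  1·M_2 + 4·M_3 + 1·M_4 = 6(Δ_3 - Δ_2) = -12
Natural end conditions: M_0 = M_4 = 0.
Solving: M_0 = 0, M_1 = -159/14, M_2 = 150/7, M_3 = -117/14, M_4 = 0.
On [3, 4], with p_3(t) = a_3 + b_3·(t - 3) + c_3·(t - 3)² + d_3·(t - 3)³: c_3 = M_3/2 = -117/28, d_3 = (M_4 - M_3)/(6h_3) = 39/28, b_3 = Δ_3 - h_3(2M_3 + M_4)/6 = 109/14.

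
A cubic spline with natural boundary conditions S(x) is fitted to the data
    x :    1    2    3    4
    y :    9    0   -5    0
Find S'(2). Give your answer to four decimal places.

With m_i denoting the second derivative at x_i, h_i = 1, 1, 1, and Δ_i = (y_(i+1) − y_i)/h_i = -9, -5, 5:
  1·m_0 + 4·m_1 + 1·m_2 = 6(Δ_1 - Δ_0) = 24
  1·m_1 + 4·m_2 + 1·m_3 = 6(Δ_2 - Δ_1) = 60
Natural end conditions: m_0 = m_3 = 0.
Solving: m_0 = 0, m_1 = 12/5, m_2 = 72/5, m_3 = 0.
On [2, 3], S'(x) = b_1 + 2c_1·(x - 2) + 3d_1·(x - 2)² with b_1 = Δ_1 - h_1(2m_1 + m_2)/6 = -41/5, c_1 = m_1/2 = 6/5, d_1 = (m_2 - m_1)/(6h_1) = 2. So S'(2) = -41/5.

-8.2000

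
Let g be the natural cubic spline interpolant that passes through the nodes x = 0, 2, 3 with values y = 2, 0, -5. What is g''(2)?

-4

With σ_i denoting the second derivative at x_i, h_i = 2, 1, and Δ_i = (y_(i+1) − y_i)/h_i = -1, -5:
  2·σ_0 + 6·σ_1 + 1·σ_2 = 6(Δ_1 - Δ_0) = -24
Natural end conditions: σ_0 = σ_2 = 0.
Solving the tridiagonal system: σ_0 = 0, σ_1 = -4, σ_2 = 0.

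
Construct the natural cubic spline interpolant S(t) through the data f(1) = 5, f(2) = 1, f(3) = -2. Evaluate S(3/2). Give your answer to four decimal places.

2.9063

Put M_i = S'' at the i-th knot. Here h = (1, 1) and Δ = (-4, -3), so the interior equations h_(i-1)·M_(i-1) + 2(h_(i-1)+h_i)·M_i + h_i·M_(i+1) = 6(Δ_i − Δ_(i-1)) read
  1·M_0 + 4·M_1 + 1·M_2 = 6(Δ_1 - Δ_0) = 6
Natural end conditions: M_0 = M_2 = 0.
Solving: M_0 = 0, M_1 = 3/2, M_2 = 0.
On [1, 2], S(t) = 5 - 17/4·(t - 1) + 0·(t - 1)² + 1/4·(t - 1)³.
With (t - 1) = 1/2: S(3/2) = 93/32.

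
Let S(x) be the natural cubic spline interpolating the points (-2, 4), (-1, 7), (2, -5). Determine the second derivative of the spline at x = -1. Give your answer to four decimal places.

-5.2500

With m_i denoting the second derivative at x_i, h_i = 1, 3, and Δ_i = (y_(i+1) − y_i)/h_i = 3, -4:
  1·m_0 + 8·m_1 + 3·m_2 = 6(Δ_1 - Δ_0) = -42
Natural end conditions: m_0 = m_2 = 0.
Hence m_0 = 0, m_1 = -21/4, m_2 = 0.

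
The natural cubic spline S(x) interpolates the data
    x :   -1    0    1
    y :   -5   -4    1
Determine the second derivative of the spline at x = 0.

6

Write M_i for S''(x_i). With h_i = 1, 1 and divided differences Δ_i = 1, 5, the continuity of S' gives the tridiagonal system
  1·M_0 + 4·M_1 + 1·M_2 = 6(Δ_1 - Δ_0) = 24
Natural end conditions: M_0 = M_2 = 0.
Solving the tridiagonal system: M_0 = 0, M_1 = 6, M_2 = 0.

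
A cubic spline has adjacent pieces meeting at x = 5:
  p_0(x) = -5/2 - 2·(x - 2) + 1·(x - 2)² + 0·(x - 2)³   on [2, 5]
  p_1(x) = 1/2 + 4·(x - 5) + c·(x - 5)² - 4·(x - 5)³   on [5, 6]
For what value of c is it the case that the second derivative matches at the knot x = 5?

p_0''(x) = 2 + 0·(x - 2), so p_0''(5) = 2. On the right, p_1''(5) = 2c, so c = 1.

1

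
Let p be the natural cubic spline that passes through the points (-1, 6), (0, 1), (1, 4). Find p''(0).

12

With m_i denoting the second derivative at x_i, h_i = 1, 1, and Δ_i = (y_(i+1) − y_i)/h_i = -5, 3:
  1·m_0 + 4·m_1 + 1·m_2 = 6(Δ_1 - Δ_0) = 48
Natural end conditions: m_0 = m_2 = 0.
Solving: m_0 = 0, m_1 = 12, m_2 = 0.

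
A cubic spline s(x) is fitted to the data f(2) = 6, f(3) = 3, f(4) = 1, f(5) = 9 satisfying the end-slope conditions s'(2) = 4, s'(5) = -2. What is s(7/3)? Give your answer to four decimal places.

6.2889

With M_i denoting the second derivative at x_i, h_i = 1, 1, 1, and Δ_i = (y_(i+1) − y_i)/h_i = -3, -2, 8:
  1·M_0 + 4·M_1 + 1·M_2 = 6(Δ_1 - Δ_0) = 6
  1·M_1 + 4·M_2 + 1·M_3 = 6(Δ_2 - Δ_1) = 60
Clamped end conditions give two more equations: 2h_0·M_0 + h_0·M_1 = 6(Δ_0 - s'(2)) = -42 and h_2·M_2 + 2h_2·M_3 = 6(s'(5) - Δ_2) = -60.
Hence M_0 = -106/5, M_1 = 2/5, M_2 = 128/5, M_3 = -214/5.
On [2, 3], s(x) = 6 + 4·(x - 2) - 53/5·(x - 2)² + 18/5·(x - 2)³.
With (x - 2) = 1/3: s(7/3) = 283/45.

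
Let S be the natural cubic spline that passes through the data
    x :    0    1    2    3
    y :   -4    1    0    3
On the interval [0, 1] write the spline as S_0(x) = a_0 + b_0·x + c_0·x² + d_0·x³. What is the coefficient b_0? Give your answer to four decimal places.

6.8667

Put M_i = S'' at the i-th knot. Here h = (1, 1, 1) and Δ = (5, -1, 3), so the interior equations h_(i-1)·M_(i-1) + 2(h_(i-1)+h_i)·M_i + h_i·M_(i+1) = 6(Δ_i − Δ_(i-1)) read
  1·M_0 + 4·M_1 + 1·M_2 = 6(Δ_1 - Δ_0) = -36
  1·M_1 + 4·M_2 + 1·M_3 = 6(Δ_2 - Δ_1) = 24
Natural end conditions: M_0 = M_3 = 0.
Hence M_0 = 0, M_1 = -56/5, M_2 = 44/5, M_3 = 0.
On [0, 1], with S_0(x) = a_0 + b_0·x + c_0·x² + d_0·x³: c_0 = M_0/2 = 0, d_0 = (M_1 - M_0)/(6h_0) = -28/15, b_0 = Δ_0 - h_0(2M_0 + M_1)/6 = 103/15.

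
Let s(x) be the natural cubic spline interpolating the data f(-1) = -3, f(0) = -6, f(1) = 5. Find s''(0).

Put σ_i = s'' at the i-th knot. Here h = (1, 1) and Δ = (-3, 11), so the interior equations h_(i-1)·σ_(i-1) + 2(h_(i-1)+h_i)·σ_i + h_i·σ_(i+1) = 6(Δ_i − Δ_(i-1)) read
  1·σ_0 + 4·σ_1 + 1·σ_2 = 6(Δ_1 - Δ_0) = 84
Natural end conditions: σ_0 = σ_2 = 0.
Forward elimination and back-substitution give σ_0 = 0, σ_1 = 21, σ_2 = 0.

21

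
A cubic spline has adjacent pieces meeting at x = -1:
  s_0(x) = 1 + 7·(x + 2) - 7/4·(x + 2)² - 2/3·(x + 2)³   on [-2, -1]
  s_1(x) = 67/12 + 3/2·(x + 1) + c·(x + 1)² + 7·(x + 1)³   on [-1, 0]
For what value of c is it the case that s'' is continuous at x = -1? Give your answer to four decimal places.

-3.7500

s_0''(x) = -7/2 - 4·(x + 2), so s_0''(-1) = -15/2. On the right, s_1''(-1) = 2c, so c = -15/4.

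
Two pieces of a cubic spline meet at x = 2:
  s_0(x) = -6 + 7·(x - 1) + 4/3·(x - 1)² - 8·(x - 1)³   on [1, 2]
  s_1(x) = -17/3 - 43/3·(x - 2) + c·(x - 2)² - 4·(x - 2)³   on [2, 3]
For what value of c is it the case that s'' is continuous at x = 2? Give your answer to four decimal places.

-22.6667

s_0''(x) = 8/3 - 48·(x - 1), so s_0''(2) = -136/3. On the right, s_1''(2) = 2c, so c = -68/3.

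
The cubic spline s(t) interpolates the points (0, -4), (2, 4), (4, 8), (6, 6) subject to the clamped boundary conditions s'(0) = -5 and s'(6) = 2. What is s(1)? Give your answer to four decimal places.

-2.7667

With σ_i denoting the second derivative at x_i, h_i = 2, 2, 2, and Δ_i = (y_(i+1) − y_i)/h_i = 4, 2, -1:
  2·σ_0 + 8·σ_1 + 2·σ_2 = 6(Δ_1 - Δ_0) = -12
  2·σ_1 + 8·σ_2 + 2·σ_3 = 6(Δ_2 - Δ_1) = -18
Clamped end conditions give two more equations: 2h_0·σ_0 + h_0·σ_1 = 6(Δ_0 - s'(0)) = 54 and h_2·σ_2 + 2h_2·σ_3 = 6(s'(6) - Δ_2) = 18.
Solving the tridiagonal system: σ_0 = 239/15, σ_1 = -73/15, σ_2 = -37/15, σ_3 = 86/15.
On [0, 2], s(t) = -4 - 5·t + 239/30·t² - 26/15·t³.
With t = 1: s(1) = -83/30.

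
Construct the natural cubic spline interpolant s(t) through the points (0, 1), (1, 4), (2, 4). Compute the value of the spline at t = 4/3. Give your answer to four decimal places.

Write σ_i for s''(x_i). With h_i = 1, 1 and divided differences Δ_i = 3, 0, the continuity of s' gives the tridiagonal system
  1·σ_0 + 4·σ_1 + 1·σ_2 = 6(Δ_1 - Δ_0) = -18
Natural end conditions: σ_0 = σ_2 = 0.
Solving: σ_0 = 0, σ_1 = -9/2, σ_2 = 0.
On [1, 2], s(t) = 4 + 3/2·(t - 1) - 9/4·(t - 1)² + 3/4·(t - 1)³.
With (t - 1) = 1/3: s(4/3) = 77/18.

4.2778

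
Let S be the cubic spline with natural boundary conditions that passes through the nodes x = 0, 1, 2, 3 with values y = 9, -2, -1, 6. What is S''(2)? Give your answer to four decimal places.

4.8000

With M_i denoting the second derivative at x_i, h_i = 1, 1, 1, and Δ_i = (y_(i+1) − y_i)/h_i = -11, 1, 7:
  1·M_0 + 4·M_1 + 1·M_2 = 6(Δ_1 - Δ_0) = 72
  1·M_1 + 4·M_2 + 1·M_3 = 6(Δ_2 - Δ_1) = 36
Natural end conditions: M_0 = M_3 = 0.
Solving: M_0 = 0, M_1 = 84/5, M_2 = 24/5, M_3 = 0.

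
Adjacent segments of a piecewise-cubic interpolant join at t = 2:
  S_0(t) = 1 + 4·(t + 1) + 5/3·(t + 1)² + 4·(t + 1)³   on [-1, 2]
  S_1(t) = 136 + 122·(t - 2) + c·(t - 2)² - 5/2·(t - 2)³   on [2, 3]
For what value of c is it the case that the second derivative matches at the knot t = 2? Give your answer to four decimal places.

S_0''(t) = 10/3 + 24·(t + 1), so S_0''(2) = 226/3. On the right, S_1''(2) = 2c, so c = 113/3.

37.6667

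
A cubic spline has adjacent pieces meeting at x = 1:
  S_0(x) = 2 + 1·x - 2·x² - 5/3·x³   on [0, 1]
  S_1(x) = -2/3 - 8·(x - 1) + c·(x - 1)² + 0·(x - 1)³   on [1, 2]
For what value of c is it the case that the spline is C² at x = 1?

S_0''(x) = -4 - 10·x, so S_0''(1) = -14. On the right, S_1''(1) = 2c, so c = -7.

-7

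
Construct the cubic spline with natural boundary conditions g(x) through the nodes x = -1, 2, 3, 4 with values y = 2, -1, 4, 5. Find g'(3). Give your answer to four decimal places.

3.4516

Let m_i = g''(x_i). Step sizes h_i = 3, 1, 1; slopes of the chords Δ_i = (y_(i+1) - y_i)/h_i = -1, 5, 1.
  3·m_0 + 8·m_1 + 1·m_2 = 6(Δ_1 - Δ_0) = 36
  1·m_1 + 4·m_2 + 1·m_3 = 6(Δ_2 - Δ_1) = -24
Natural end conditions: m_0 = m_3 = 0.
Solving the tridiagonal system: m_0 = 0, m_1 = 168/31, m_2 = -228/31, m_3 = 0.
On [3, 4], g'(x) = b_2 + 2c_2·(x - 3) + 3d_2·(x - 3)² with b_2 = Δ_2 - h_2(2m_2 + m_3)/6 = 107/31, c_2 = m_2/2 = -114/31, d_2 = (m_3 - m_2)/(6h_2) = 38/31. So g'(3) = 107/31.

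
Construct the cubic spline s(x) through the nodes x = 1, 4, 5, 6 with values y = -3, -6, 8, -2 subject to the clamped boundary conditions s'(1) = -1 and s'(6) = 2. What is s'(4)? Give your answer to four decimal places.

16.0690

Put M_i = s'' at the i-th knot. Here h = (3, 1, 1) and Δ = (-1, 14, -10), so the interior equations h_(i-1)·M_(i-1) + 2(h_(i-1)+h_i)·M_i + h_i·M_(i+1) = 6(Δ_i − Δ_(i-1)) read
  3·M_0 + 8·M_1 + 1·M_2 = 6(Δ_1 - Δ_0) = 90
  1·M_1 + 4·M_2 + 1·M_3 = 6(Δ_2 - Δ_1) = -144
Clamped end conditions give two more equations: 2h_0·M_0 + h_0·M_1 = 6(Δ_0 - s'(1)) = 0 and h_2·M_2 + 2h_2·M_3 = 6(s'(6) - Δ_2) = 72.
Solving: M_0 = -330/29, M_1 = 660/29, M_2 = -1680/29, M_3 = 1884/29.
On [4, 5], s'(x) = b_1 + 2c_1·(x - 4) + 3d_1·(x - 4)² with b_1 = Δ_1 - h_1(2M_1 + M_2)/6 = 466/29, c_1 = M_1/2 = 330/29, d_1 = (M_2 - M_1)/(6h_1) = -390/29. So s'(4) = 466/29.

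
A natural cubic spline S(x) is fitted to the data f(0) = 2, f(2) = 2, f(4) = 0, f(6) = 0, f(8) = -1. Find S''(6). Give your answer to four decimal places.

With M_i denoting the second derivative at x_i, h_i = 2, 2, 2, 2, and Δ_i = (y_(i+1) − y_i)/h_i = 0, -1, 0, -1/2:
  2·M_0 + 8·M_1 + 2·M_2 = 6(Δ_1 - Δ_0) = -6
  2·M_1 + 8·M_2 + 2·M_3 = 6(Δ_2 - Δ_1) = 6
  2·M_2 + 8·M_3 + 2·M_4 = 6(Δ_3 - Δ_2) = -3
Natural end conditions: M_0 = M_4 = 0.
Forward elimination and back-substitution give M_0 = 0, M_1 = -117/112, M_2 = 33/28, M_3 = -75/112, M_4 = 0.

-0.6696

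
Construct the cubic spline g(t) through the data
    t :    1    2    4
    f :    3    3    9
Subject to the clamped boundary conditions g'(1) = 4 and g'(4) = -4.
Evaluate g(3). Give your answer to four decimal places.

Put m_i = g'' at the i-th knot. Here h = (1, 2) and Δ = (0, 3), so the interior equations h_(i-1)·m_(i-1) + 2(h_(i-1)+h_i)·m_i + h_i·m_(i+1) = 6(Δ_i − Δ_(i-1)) read
  1·m_0 + 6·m_1 + 2·m_2 = 6(Δ_1 - Δ_0) = 18
Clamped end conditions give two more equations: 2h_0·m_0 + h_0·m_1 = 6(Δ_0 - g'(1)) = -24 and h_1·m_1 + 2h_1·m_2 = 6(g'(4) - Δ_1) = -42.
Hence m_0 = -53/3, m_1 = 34/3, m_2 = -97/6.
On [2, 4], g(t) = 3 + 5/6·(t - 2) + 17/3·(t - 2)² - 55/24·(t - 2)³.
With (t - 2) = 1: g(3) = 173/24.

7.2083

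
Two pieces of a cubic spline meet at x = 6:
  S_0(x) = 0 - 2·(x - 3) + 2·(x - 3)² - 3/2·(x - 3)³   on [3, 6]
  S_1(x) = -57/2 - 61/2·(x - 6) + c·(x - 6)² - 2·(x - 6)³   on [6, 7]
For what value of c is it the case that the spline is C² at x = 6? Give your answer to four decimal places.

-11.5000

S_0''(x) = 4 - 9·(x - 3), so S_0''(6) = -23. On the right, S_1''(6) = 2c, so c = -23/2.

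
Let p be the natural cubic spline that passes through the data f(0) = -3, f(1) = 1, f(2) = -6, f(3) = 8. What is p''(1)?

-26

Let M_i = p''(x_i). Step sizes h_i = 1, 1, 1; slopes of the chords Δ_i = (y_(i+1) - y_i)/h_i = 4, -7, 14.
  1·M_0 + 4·M_1 + 1·M_2 = 6(Δ_1 - Δ_0) = -66
  1·M_1 + 4·M_2 + 1·M_3 = 6(Δ_2 - Δ_1) = 126
Natural end conditions: M_0 = M_3 = 0.
Solving: M_0 = 0, M_1 = -26, M_2 = 38, M_3 = 0.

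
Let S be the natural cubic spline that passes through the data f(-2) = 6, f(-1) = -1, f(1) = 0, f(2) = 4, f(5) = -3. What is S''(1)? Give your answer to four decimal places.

2.0640

Put M_i = S'' at the i-th knot. Here h = (1, 2, 1, 3) and Δ = (-7, 1/2, 4, -7/3), so the interior equations h_(i-1)·M_(i-1) + 2(h_(i-1)+h_i)·M_i + h_i·M_(i+1) = 6(Δ_i − Δ_(i-1)) read
  1·M_0 + 6·M_1 + 2·M_2 = 6(Δ_1 - Δ_0) = 45
  2·M_1 + 6·M_2 + 1·M_3 = 6(Δ_2 - Δ_1) = 21
  1·M_2 + 8·M_3 + 3·M_4 = 6(Δ_3 - Δ_2) = -38
Natural end conditions: M_0 = M_4 = 0.
Hence M_0 = 0, M_1 = 1703/250, M_2 = 258/125, M_3 = -626/125, M_4 = 0.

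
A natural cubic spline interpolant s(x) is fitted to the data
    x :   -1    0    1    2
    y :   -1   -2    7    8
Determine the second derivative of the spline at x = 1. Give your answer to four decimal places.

With σ_i denoting the second derivative at x_i, h_i = 1, 1, 1, and Δ_i = (y_(i+1) − y_i)/h_i = -1, 9, 1:
  1·σ_0 + 4·σ_1 + 1·σ_2 = 6(Δ_1 - Δ_0) = 60
  1·σ_1 + 4·σ_2 + 1·σ_3 = 6(Δ_2 - Δ_1) = -48
Natural end conditions: σ_0 = σ_3 = 0.
Hence σ_0 = 0, σ_1 = 96/5, σ_2 = -84/5, σ_3 = 0.

-16.8000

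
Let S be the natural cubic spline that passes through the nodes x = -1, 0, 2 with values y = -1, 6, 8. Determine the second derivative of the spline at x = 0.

-6

Put M_i = S'' at the i-th knot. Here h = (1, 2) and Δ = (7, 1), so the interior equations h_(i-1)·M_(i-1) + 2(h_(i-1)+h_i)·M_i + h_i·M_(i+1) = 6(Δ_i − Δ_(i-1)) read
  1·M_0 + 6·M_1 + 2·M_2 = 6(Δ_1 - Δ_0) = -36
Natural end conditions: M_0 = M_2 = 0.
Solving the tridiagonal system: M_0 = 0, M_1 = -6, M_2 = 0.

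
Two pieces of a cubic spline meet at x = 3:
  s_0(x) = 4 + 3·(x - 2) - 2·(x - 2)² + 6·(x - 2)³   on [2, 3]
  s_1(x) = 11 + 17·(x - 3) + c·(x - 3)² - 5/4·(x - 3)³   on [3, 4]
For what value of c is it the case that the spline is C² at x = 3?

16

s_0''(x) = -4 + 36·(x - 2), so s_0''(3) = 32. On the right, s_1''(3) = 2c, so c = 16.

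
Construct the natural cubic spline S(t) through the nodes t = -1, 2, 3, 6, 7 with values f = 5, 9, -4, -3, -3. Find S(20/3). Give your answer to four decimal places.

-2.7366

With M_i denoting the second derivative at x_i, h_i = 3, 1, 3, 1, and Δ_i = (y_(i+1) − y_i)/h_i = 4/3, -13, 1/3, 0:
  3·M_0 + 8·M_1 + 1·M_2 = 6(Δ_1 - Δ_0) = -86
  1·M_1 + 8·M_2 + 3·M_3 = 6(Δ_2 - Δ_1) = 80
  3·M_2 + 8·M_3 + 1·M_4 = 6(Δ_3 - Δ_2) = -2
Natural end conditions: M_0 = M_4 = 0.
Solving: M_0 = 0, M_1 = -112/9, M_2 = 122/9, M_3 = -16/3, M_4 = 0.
On [6, 7], S(t) = -3 + 16/9·(t - 6) - 8/3·(t - 6)² + 8/9·(t - 6)³.
With (t - 6) = 2/3: S(20/3) = -665/243.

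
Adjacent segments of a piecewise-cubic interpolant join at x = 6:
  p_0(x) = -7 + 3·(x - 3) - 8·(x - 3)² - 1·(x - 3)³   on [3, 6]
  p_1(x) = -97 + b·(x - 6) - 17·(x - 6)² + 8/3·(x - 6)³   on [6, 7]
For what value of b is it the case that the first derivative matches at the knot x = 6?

-72

p_0'(x) = 3 - 16·(x - 3) - 3·(x - 3)², so p_0'(6) = -72. On the right, p_1'(6) = b, so b = -72.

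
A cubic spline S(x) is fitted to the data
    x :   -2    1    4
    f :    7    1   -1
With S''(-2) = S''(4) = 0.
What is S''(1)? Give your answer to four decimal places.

With σ_i denoting the second derivative at x_i, h_i = 3, 3, and Δ_i = (y_(i+1) − y_i)/h_i = -2, -2/3:
  3·σ_0 + 12·σ_1 + 3·σ_2 = 6(Δ_1 - Δ_0) = 8
Natural end conditions: σ_0 = σ_2 = 0.
Forward elimination and back-substitution give σ_0 = 0, σ_1 = 2/3, σ_2 = 0.

0.6667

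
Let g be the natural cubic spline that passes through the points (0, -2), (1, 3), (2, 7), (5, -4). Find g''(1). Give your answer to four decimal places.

-0.0645

With σ_i denoting the second derivative at x_i, h_i = 1, 1, 3, and Δ_i = (y_(i+1) − y_i)/h_i = 5, 4, -11/3:
  1·σ_0 + 4·σ_1 + 1·σ_2 = 6(Δ_1 - Δ_0) = -6
  1·σ_1 + 8·σ_2 + 3·σ_3 = 6(Δ_2 - Δ_1) = -46
Natural end conditions: σ_0 = σ_3 = 0.
Solving: σ_0 = 0, σ_1 = -2/31, σ_2 = -178/31, σ_3 = 0.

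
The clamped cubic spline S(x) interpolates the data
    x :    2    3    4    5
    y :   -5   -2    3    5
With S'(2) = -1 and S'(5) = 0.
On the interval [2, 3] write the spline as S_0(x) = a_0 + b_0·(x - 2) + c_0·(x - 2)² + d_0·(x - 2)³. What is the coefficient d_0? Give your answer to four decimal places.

Let M_i = S''(x_i). Step sizes h_i = 1, 1, 1; slopes of the chords Δ_i = (y_(i+1) - y_i)/h_i = 3, 5, 2.
  1·M_0 + 4·M_1 + 1·M_2 = 6(Δ_1 - Δ_0) = 12
  1·M_1 + 4·M_2 + 1·M_3 = 6(Δ_2 - Δ_1) = -18
Clamped end conditions give two more equations: 2h_0·M_0 + h_0·M_1 = 6(Δ_0 - S'(2)) = 24 and h_2·M_2 + 2h_2·M_3 = 6(S'(5) - Δ_2) = -12.
Solving: M_0 = 172/15, M_1 = 16/15, M_2 = -56/15, M_3 = -62/15.
On [2, 3], with S_0(x) = a_0 + b_0·(x - 2) + c_0·(x - 2)² + d_0·(x - 2)³: c_0 = M_0/2 = 86/15, d_0 = (M_1 - M_0)/(6h_0) = -26/15, b_0 = Δ_0 - h_0(2M_0 + M_1)/6 = -1.

-1.7333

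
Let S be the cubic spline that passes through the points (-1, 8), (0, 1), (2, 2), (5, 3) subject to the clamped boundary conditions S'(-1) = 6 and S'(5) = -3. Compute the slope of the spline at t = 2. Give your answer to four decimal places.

4.0789

Put M_i = S'' at the i-th knot. Here h = (1, 2, 3) and Δ = (-7, 1/2, 1/3), so the interior equations h_(i-1)·M_(i-1) + 2(h_(i-1)+h_i)·M_i + h_i·M_(i+1) = 6(Δ_i − Δ_(i-1)) read
  1·M_0 + 6·M_1 + 2·M_2 = 6(Δ_1 - Δ_0) = 45
  2·M_1 + 10·M_2 + 3·M_3 = 6(Δ_2 - Δ_1) = -1
Clamped end conditions give two more equations: 2h_0·M_0 + h_0·M_1 = 6(Δ_0 - S'(-1)) = -78 and h_2·M_2 + 2h_2·M_3 = 6(S'(5) - Δ_2) = -20.
Hence M_0 = -2687/57, M_1 = 928/57, M_2 = -158/57, M_3 = -37/19.
On [2, 5], S'(t) = b_2 + 2c_2·(t - 2) + 3d_2·(t - 2)² with b_2 = Δ_2 - h_2(2M_2 + M_3)/6 = 155/38, c_2 = M_2/2 = -79/57, d_2 = (M_3 - M_2)/(6h_2) = 47/1026. So S'(2) = 155/38.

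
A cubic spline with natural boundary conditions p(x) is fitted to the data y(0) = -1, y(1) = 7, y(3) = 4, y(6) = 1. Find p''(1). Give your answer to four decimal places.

-10.2857

Write M_i for p''(x_i). With h_i = 1, 2, 3 and divided differences Δ_i = 8, -3/2, -1, the continuity of p' gives the tridiagonal system
  1·M_0 + 6·M_1 + 2·M_2 = 6(Δ_1 - Δ_0) = -57
  2·M_1 + 10·M_2 + 3·M_3 = 6(Δ_2 - Δ_1) = 3
Natural end conditions: M_0 = M_3 = 0.
Forward elimination and back-substitution give M_0 = 0, M_1 = -72/7, M_2 = 33/14, M_3 = 0.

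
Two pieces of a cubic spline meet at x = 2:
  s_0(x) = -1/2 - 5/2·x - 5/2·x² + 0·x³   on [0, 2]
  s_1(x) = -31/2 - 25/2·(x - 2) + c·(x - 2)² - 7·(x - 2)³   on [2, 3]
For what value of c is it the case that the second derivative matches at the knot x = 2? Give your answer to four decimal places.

-2.5000

s_0''(x) = -5 + 0·x, so s_0''(2) = -5. On the right, s_1''(2) = 2c, so c = -5/2.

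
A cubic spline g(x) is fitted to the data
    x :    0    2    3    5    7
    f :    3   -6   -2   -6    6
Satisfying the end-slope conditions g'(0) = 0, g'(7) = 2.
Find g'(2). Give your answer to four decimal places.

Write m_i for g''(x_i). With h_i = 2, 1, 2, 2 and divided differences Δ_i = -9/2, 4, -2, 6, the continuity of g' gives the tridiagonal system
  2·m_0 + 6·m_1 + 1·m_2 = 6(Δ_1 - Δ_0) = 51
  1·m_1 + 6·m_2 + 2·m_3 = 6(Δ_2 - Δ_1) = -36
  2·m_2 + 8·m_3 + 2·m_4 = 6(Δ_3 - Δ_2) = 48
Clamped end conditions give two more equations: 2h_0·m_0 + h_0·m_1 = 6(Δ_0 - g'(0)) = -27 and h_3·m_3 + 2h_3·m_4 = 6(g'(7) - Δ_3) = -24.
Solving: m_0 = -3529/244, m_1 = 941/61, m_2 = -1541/122, m_3 = 743/61, m_4 = -1475/122.
On [2, 3], g'(x) = b_1 + 2c_1·(x - 2) + 3d_1·(x - 2)² with b_1 = Δ_1 - h_1(2m_1 + m_2)/6 = 235/244, c_1 = m_1/2 = 941/122, d_1 = (m_2 - m_1)/(6h_1) = -1141/244. So g'(2) = 235/244.

0.9631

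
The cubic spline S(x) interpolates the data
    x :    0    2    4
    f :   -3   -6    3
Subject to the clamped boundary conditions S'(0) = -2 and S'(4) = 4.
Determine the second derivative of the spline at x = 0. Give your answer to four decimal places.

Write M_i for S''(x_i). With h_i = 2, 2 and divided differences Δ_i = -3/2, 9/2, the continuity of S' gives the tridiagonal system
  2·M_0 + 8·M_1 + 2·M_2 = 6(Δ_1 - Δ_0) = 36
Clamped end conditions give two more equations: 2h_0·M_0 + h_0·M_1 = 6(Δ_0 - S'(0)) = 3 and h_1·M_1 + 2h_1·M_2 = 6(S'(4) - Δ_1) = -3.
Hence M_0 = -9/4, M_1 = 6, M_2 = -15/4.

-2.2500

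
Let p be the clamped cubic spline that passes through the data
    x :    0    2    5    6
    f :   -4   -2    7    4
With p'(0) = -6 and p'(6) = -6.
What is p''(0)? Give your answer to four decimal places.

10.3846

Put M_i = p'' at the i-th knot. Here h = (2, 3, 1) and Δ = (1, 3, -3), so the interior equations h_(i-1)·M_(i-1) + 2(h_(i-1)+h_i)·M_i + h_i·M_(i+1) = 6(Δ_i − Δ_(i-1)) read
  2·M_0 + 10·M_1 + 3·M_2 = 6(Δ_1 - Δ_0) = 12
  3·M_1 + 8·M_2 + 1·M_3 = 6(Δ_2 - Δ_1) = -36
Clamped end conditions give two more equations: 2h_0·M_0 + h_0·M_1 = 6(Δ_0 - p'(0)) = 42 and h_2·M_2 + 2h_2·M_3 = 6(p'(6) - Δ_2) = -18.
Solving: M_0 = 135/13, M_1 = 3/13, M_2 = -48/13, M_3 = -93/13.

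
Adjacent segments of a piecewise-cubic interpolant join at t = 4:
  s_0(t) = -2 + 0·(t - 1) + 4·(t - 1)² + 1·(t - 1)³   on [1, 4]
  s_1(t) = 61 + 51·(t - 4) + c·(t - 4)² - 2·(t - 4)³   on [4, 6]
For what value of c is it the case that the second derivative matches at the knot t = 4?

13

s_0''(t) = 8 + 6·(t - 1), so s_0''(4) = 26. On the right, s_1''(4) = 2c, so c = 13.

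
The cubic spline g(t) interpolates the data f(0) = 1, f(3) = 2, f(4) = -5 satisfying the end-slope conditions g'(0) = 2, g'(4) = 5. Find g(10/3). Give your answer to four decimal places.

Let M_i = g''(x_i). Step sizes h_i = 3, 1; slopes of the chords Δ_i = (y_(i+1) - y_i)/h_i = 1/3, -7.
  3·M_0 + 8·M_1 + 1·M_2 = 6(Δ_1 - Δ_0) = -44
Clamped end conditions give two more equations: 2h_0·M_0 + h_0·M_1 = 6(Δ_0 - g'(0)) = -10 and h_1·M_1 + 2h_1·M_2 = 6(g'(4) - Δ_1) = 72.
Solving the tridiagonal system: M_0 = 55/12, M_1 = -25/2, M_2 = 169/4.
On [3, 4], g(t) = 2 - 79/8·(t - 3) - 25/4·(t - 3)² + 73/8·(t - 3)³.
With (t - 3) = 1/3: g(10/3) = -89/54.

-1.6481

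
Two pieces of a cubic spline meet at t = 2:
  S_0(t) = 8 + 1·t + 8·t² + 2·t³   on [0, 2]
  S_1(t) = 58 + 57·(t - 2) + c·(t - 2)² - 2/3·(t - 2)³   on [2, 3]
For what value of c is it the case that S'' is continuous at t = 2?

S_0''(t) = 16 + 12·t, so S_0''(2) = 40. On the right, S_1''(2) = 2c, so c = 20.

20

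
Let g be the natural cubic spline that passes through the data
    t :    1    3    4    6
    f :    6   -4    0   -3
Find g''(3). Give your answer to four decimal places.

10.2000

Write M_i for g''(x_i). With h_i = 2, 1, 2 and divided differences Δ_i = -5, 4, -3/2, the continuity of g' gives the tridiagonal system
  2·M_0 + 6·M_1 + 1·M_2 = 6(Δ_1 - Δ_0) = 54
  1·M_1 + 6·M_2 + 2·M_3 = 6(Δ_2 - Δ_1) = -33
Natural end conditions: M_0 = M_3 = 0.
Solving: M_0 = 0, M_1 = 51/5, M_2 = -36/5, M_3 = 0.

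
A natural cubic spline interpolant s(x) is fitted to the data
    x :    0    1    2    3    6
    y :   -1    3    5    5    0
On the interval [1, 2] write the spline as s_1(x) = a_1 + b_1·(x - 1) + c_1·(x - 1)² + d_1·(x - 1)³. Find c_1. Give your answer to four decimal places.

Write M_i for s''(x_i). With h_i = 1, 1, 1, 3 and divided differences Δ_i = 4, 2, 0, -5/3, the continuity of s' gives the tridiagonal system
  1·M_0 + 4·M_1 + 1·M_2 = 6(Δ_1 - Δ_0) = -12
  1·M_1 + 4·M_2 + 1·M_3 = 6(Δ_2 - Δ_1) = -12
  1·M_2 + 8·M_3 + 3·M_4 = 6(Δ_3 - Δ_2) = -10
Natural end conditions: M_0 = M_4 = 0.
Hence M_0 = 0, M_1 = -143/58, M_2 = -62/29, M_3 = -57/58, M_4 = 0.
On [1, 2], with s_1(x) = a_1 + b_1·(x - 1) + c_1·(x - 1)² + d_1·(x - 1)³: c_1 = M_1/2 = -143/116, d_1 = (M_2 - M_1)/(6h_1) = 19/348, b_1 = Δ_1 - h_1(2M_1 + M_2)/6 = 553/174.

-1.2328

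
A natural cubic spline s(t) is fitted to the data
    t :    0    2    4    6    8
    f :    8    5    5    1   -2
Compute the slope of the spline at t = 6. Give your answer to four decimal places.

Put m_i = s'' at the i-th knot. Here h = (2, 2, 2, 2) and Δ = (-3/2, 0, -2, -3/2), so the interior equations h_(i-1)·m_(i-1) + 2(h_(i-1)+h_i)·m_i + h_i·m_(i+1) = 6(Δ_i − Δ_(i-1)) read
  2·m_0 + 8·m_1 + 2·m_2 = 6(Δ_1 - Δ_0) = 9
  2·m_1 + 8·m_2 + 2·m_3 = 6(Δ_2 - Δ_1) = -12
  2·m_2 + 8·m_3 + 2·m_4 = 6(Δ_3 - Δ_2) = 3
Natural end conditions: m_0 = m_4 = 0.
Solving: m_0 = 0, m_1 = 93/56, m_2 = -15/7, m_3 = 51/56, m_4 = 0.
On [6, 8], s'(t) = b_3 + 2c_3·(t - 6) + 3d_3·(t - 6)² with b_3 = Δ_3 - h_3(2m_3 + m_4)/6 = -59/28, c_3 = m_3/2 = 51/112, d_3 = (m_4 - m_3)/(6h_3) = -17/224. So s'(6) = -59/28.

-2.1071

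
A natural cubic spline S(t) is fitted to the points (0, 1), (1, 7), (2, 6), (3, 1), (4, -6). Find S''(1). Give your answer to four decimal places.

-9.7500

With σ_i denoting the second derivative at x_i, h_i = 1, 1, 1, 1, and Δ_i = (y_(i+1) − y_i)/h_i = 6, -1, -5, -7:
  1·σ_0 + 4·σ_1 + 1·σ_2 = 6(Δ_1 - Δ_0) = -42
  1·σ_1 + 4·σ_2 + 1·σ_3 = 6(Δ_2 - Δ_1) = -24
  1·σ_2 + 4·σ_3 + 1·σ_4 = 6(Δ_3 - Δ_2) = -12
Natural end conditions: σ_0 = σ_4 = 0.
Hence σ_0 = 0, σ_1 = -39/4, σ_2 = -3, σ_3 = -9/4, σ_4 = 0.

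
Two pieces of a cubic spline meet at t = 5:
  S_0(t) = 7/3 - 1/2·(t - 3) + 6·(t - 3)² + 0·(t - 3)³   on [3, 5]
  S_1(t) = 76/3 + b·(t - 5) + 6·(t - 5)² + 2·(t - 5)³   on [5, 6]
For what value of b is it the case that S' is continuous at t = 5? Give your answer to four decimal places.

S_0'(t) = -1/2 + 12·(t - 3) + 0·(t - 3)², so S_0'(5) = 47/2. On the right, S_1'(5) = b, so b = 47/2.

23.5000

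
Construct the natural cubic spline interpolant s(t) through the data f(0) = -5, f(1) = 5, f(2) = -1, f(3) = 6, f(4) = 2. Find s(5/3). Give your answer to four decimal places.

Let σ_i = s''(x_i). Step sizes h_i = 1, 1, 1, 1; slopes of the chords Δ_i = (y_(i+1) - y_i)/h_i = 10, -6, 7, -4.
  1·σ_0 + 4·σ_1 + 1·σ_2 = 6(Δ_1 - Δ_0) = -96
  1·σ_1 + 4·σ_2 + 1·σ_3 = 6(Δ_2 - Δ_1) = 78
  1·σ_2 + 4·σ_3 + 1·σ_4 = 6(Δ_3 - Δ_2) = -66
Natural end conditions: σ_0 = σ_4 = 0.
Solving the tridiagonal system: σ_0 = 0, σ_1 = -909/28, σ_2 = 237/7, σ_3 = -699/28, σ_4 = 0.
On [1, 2], s(t) = 5 - 23/28·(t - 1) - 909/56·(t - 1)² + 619/56·(t - 1)³.
With (t - 1) = 2/3: s(5/3) = 97/189.

0.5132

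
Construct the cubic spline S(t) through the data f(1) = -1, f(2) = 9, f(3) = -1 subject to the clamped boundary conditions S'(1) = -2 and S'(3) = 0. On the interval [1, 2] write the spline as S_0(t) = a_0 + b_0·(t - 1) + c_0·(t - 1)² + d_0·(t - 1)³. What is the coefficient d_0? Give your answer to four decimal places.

Let σ_i = S''(x_i). Step sizes h_i = 1, 1; slopes of the chords Δ_i = (y_(i+1) - y_i)/h_i = 10, -10.
  1·σ_0 + 4·σ_1 + 1·σ_2 = 6(Δ_1 - Δ_0) = -120
Clamped end conditions give two more equations: 2h_0·σ_0 + h_0·σ_1 = 6(Δ_0 - S'(1)) = 72 and h_1·σ_1 + 2h_1·σ_2 = 6(S'(3) - Δ_1) = 60.
Solving the tridiagonal system: σ_0 = 67, σ_1 = -62, σ_2 = 61.
On [1, 2], with S_0(t) = a_0 + b_0·(t - 1) + c_0·(t - 1)² + d_0·(t - 1)³: c_0 = σ_0/2 = 67/2, d_0 = (σ_1 - σ_0)/(6h_0) = -43/2, b_0 = Δ_0 - h_0(2σ_0 + σ_1)/6 = -2.

-21.5000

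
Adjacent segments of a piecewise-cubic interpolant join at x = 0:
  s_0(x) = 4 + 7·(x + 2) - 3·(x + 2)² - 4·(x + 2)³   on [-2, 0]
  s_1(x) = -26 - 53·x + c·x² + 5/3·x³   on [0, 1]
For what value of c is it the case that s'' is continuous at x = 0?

s_0''(x) = -6 - 24·(x + 2), so s_0''(0) = -54. On the right, s_1''(0) = 2c, so c = -27.

-27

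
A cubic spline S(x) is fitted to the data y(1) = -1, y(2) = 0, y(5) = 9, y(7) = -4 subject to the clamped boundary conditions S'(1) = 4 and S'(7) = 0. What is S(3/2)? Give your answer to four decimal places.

Put M_i = S'' at the i-th knot. Here h = (1, 3, 2) and Δ = (1, 3, -13/2), so the interior equations h_(i-1)·M_(i-1) + 2(h_(i-1)+h_i)·M_i + h_i·M_(i+1) = 6(Δ_i − Δ_(i-1)) read
  1·M_0 + 8·M_1 + 3·M_2 = 6(Δ_1 - Δ_0) = 12
  3·M_1 + 10·M_2 + 2·M_3 = 6(Δ_2 - Δ_1) = -57
Clamped end conditions give two more equations: 2h_0·M_0 + h_0·M_1 = 6(Δ_0 - S'(1)) = -18 and h_2·M_2 + 2h_2·M_3 = 6(S'(7) - Δ_2) = 39.
Hence M_0 = -327/26, M_1 = 93/13, M_2 = -283/26, M_3 = 395/26.
On [1, 2], S(x) = -1 + 4·(x - 1) - 327/52·(x - 1)² + 171/52·(x - 1)³.
With (x - 1) = 1/2: S(3/2) = -67/416.

-0.1611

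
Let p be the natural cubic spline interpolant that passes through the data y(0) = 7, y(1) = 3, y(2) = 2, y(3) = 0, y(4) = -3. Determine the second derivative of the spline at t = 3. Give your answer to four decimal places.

-0.8571

Write M_i for p''(x_i). With h_i = 1, 1, 1, 1 and divided differences Δ_i = -4, -1, -2, -3, the continuity of p' gives the tridiagonal system
  1·M_0 + 4·M_1 + 1·M_2 = 6(Δ_1 - Δ_0) = 18
  1·M_1 + 4·M_2 + 1·M_3 = 6(Δ_2 - Δ_1) = -6
  1·M_2 + 4·M_3 + 1·M_4 = 6(Δ_3 - Δ_2) = -6
Natural end conditions: M_0 = M_4 = 0.
Hence M_0 = 0, M_1 = 36/7, M_2 = -18/7, M_3 = -6/7, M_4 = 0.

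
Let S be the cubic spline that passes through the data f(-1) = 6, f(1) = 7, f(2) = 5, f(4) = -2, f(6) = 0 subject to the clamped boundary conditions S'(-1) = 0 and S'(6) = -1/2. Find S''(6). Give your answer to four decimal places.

Put M_i = S'' at the i-th knot. Here h = (2, 1, 2, 2) and Δ = (1/2, -2, -7/2, 1), so the interior equations h_(i-1)·M_(i-1) + 2(h_(i-1)+h_i)·M_i + h_i·M_(i+1) = 6(Δ_i − Δ_(i-1)) read
  2·M_0 + 6·M_1 + 1·M_2 = 6(Δ_1 - Δ_0) = -15
  1·M_1 + 6·M_2 + 2·M_3 = 6(Δ_2 - Δ_1) = -9
  2·M_2 + 8·M_3 + 2·M_4 = 6(Δ_3 - Δ_2) = 27
Clamped end conditions give two more equations: 2h_0·M_0 + h_0·M_1 = 6(Δ_0 - S'(-1)) = 3 and h_3·M_3 + 2h_3·M_4 = 6(S'(6) - Δ_3) = -9.
Solving the tridiagonal system: M_0 = 517/244, M_1 = -167/61, M_2 = -343/122, M_3 = 647/122, M_4 = -299/61.

-4.9016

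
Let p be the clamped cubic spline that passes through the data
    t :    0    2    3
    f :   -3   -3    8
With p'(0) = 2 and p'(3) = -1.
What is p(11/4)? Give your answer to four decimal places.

Put σ_i = p'' at the i-th knot. Here h = (2, 1) and Δ = (0, 11), so the interior equations h_(i-1)·σ_(i-1) + 2(h_(i-1)+h_i)·σ_i + h_i·σ_(i+1) = 6(Δ_i − Δ_(i-1)) read
  2·σ_0 + 6·σ_1 + 1·σ_2 = 6(Δ_1 - Δ_0) = 66
Clamped end conditions give two more equations: 2h_0·σ_0 + h_0·σ_1 = 6(Δ_0 - p'(0)) = -12 and h_1·σ_1 + 2h_1·σ_2 = 6(p'(3) - Δ_1) = -72.
Solving: σ_0 = -15, σ_1 = 24, σ_2 = -48.
On [2, 3], p(t) = -3 + 11·(t - 2) + 12·(t - 2)² - 12·(t - 2)³.
With (t - 2) = 3/4: p(11/4) = 111/16.

6.9375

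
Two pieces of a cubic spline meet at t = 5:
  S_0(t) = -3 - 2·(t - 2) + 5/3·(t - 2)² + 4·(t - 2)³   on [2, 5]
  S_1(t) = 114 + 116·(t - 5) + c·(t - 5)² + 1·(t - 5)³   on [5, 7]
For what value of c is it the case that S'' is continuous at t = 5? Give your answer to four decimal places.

S_0''(t) = 10/3 + 24·(t - 2), so S_0''(5) = 226/3. On the right, S_1''(5) = 2c, so c = 113/3.

37.6667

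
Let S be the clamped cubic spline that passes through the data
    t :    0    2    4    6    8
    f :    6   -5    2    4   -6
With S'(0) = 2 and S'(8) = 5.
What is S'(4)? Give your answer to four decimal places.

With m_i denoting the second derivative at x_i, h_i = 2, 2, 2, 2, and Δ_i = (y_(i+1) − y_i)/h_i = -11/2, 7/2, 1, -5:
  2·m_0 + 8·m_1 + 2·m_2 = 6(Δ_1 - Δ_0) = 54
  2·m_1 + 8·m_2 + 2·m_3 = 6(Δ_2 - Δ_1) = -15
  2·m_2 + 8·m_3 + 2·m_4 = 6(Δ_3 - Δ_2) = -36
Clamped end conditions give two more equations: 2h_0·m_0 + h_0·m_1 = 6(Δ_0 - S'(0)) = -45 and h_3·m_3 + 2h_3·m_4 = 6(S'(8) - Δ_3) = 60.
Solving the tridiagonal system: m_0 = -957/56, m_1 = 327/28, m_2 = -21/8, m_3 = -243/28, m_4 = 1083/56.
On [4, 6], S'(t) = b_2 + 2c_2·(t - 4) + 3d_2·(t - 4)² with b_2 = Δ_2 - h_2(2m_2 + m_3)/6 = 79/14, c_2 = m_2/2 = -21/16, d_2 = (m_3 - m_2)/(6h_2) = -113/224. So S'(4) = 79/14.

5.6429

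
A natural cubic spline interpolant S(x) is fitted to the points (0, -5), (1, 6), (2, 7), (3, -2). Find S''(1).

-12

Write M_i for S''(x_i). With h_i = 1, 1, 1 and divided differences Δ_i = 11, 1, -9, the continuity of S' gives the tridiagonal system
  1·M_0 + 4·M_1 + 1·M_2 = 6(Δ_1 - Δ_0) = -60
  1·M_1 + 4·M_2 + 1·M_3 = 6(Δ_2 - Δ_1) = -60
Natural end conditions: M_0 = M_3 = 0.
Solving the tridiagonal system: M_0 = 0, M_1 = -12, M_2 = -12, M_3 = 0.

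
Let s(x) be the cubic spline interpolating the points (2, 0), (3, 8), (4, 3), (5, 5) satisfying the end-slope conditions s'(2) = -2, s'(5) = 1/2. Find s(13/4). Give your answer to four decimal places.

7.8734

Let M_i = s''(x_i). Step sizes h_i = 1, 1, 1; slopes of the chords Δ_i = (y_(i+1) - y_i)/h_i = 8, -5, 2.
  1·M_0 + 4·M_1 + 1·M_2 = 6(Δ_1 - Δ_0) = -78
  1·M_1 + 4·M_2 + 1·M_3 = 6(Δ_2 - Δ_1) = 42
Clamped end conditions give two more equations: 2h_0·M_0 + h_0·M_1 = 6(Δ_0 - s'(2)) = 60 and h_2·M_2 + 2h_2·M_3 = 6(s'(5) - Δ_2) = -9.
Forward elimination and back-substitution give M_0 = 733/15, M_1 = -566/15, M_2 = 361/15, M_3 = -248/15.
On [3, 4], s(x) = 8 + 107/30·(x - 3) - 283/15·(x - 3)² + 103/10·(x - 3)³.
With (x - 3) = 1/4: s(13/4) = 5039/640.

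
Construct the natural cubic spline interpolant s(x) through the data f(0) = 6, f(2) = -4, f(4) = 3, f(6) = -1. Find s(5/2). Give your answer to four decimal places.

-3.0250

With M_i denoting the second derivative at x_i, h_i = 2, 2, 2, and Δ_i = (y_(i+1) − y_i)/h_i = -5, 7/2, -2:
  2·M_0 + 8·M_1 + 2·M_2 = 6(Δ_1 - Δ_0) = 51
  2·M_1 + 8·M_2 + 2·M_3 = 6(Δ_2 - Δ_1) = -33
Natural end conditions: M_0 = M_3 = 0.
Hence M_0 = 0, M_1 = 79/10, M_2 = -61/10, M_3 = 0.
On [2, 4], s(x) = -4 + 4/15·(x - 2) + 79/20·(x - 2)² - 7/6·(x - 2)³.
With (x - 2) = 1/2: s(5/2) = -121/40.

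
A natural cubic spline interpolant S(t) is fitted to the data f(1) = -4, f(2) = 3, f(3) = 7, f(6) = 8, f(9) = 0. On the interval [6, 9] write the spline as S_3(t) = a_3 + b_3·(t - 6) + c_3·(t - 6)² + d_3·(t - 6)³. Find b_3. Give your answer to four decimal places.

Put M_i = S'' at the i-th knot. Here h = (1, 1, 3, 3) and Δ = (7, 4, 1/3, -8/3), so the interior equations h_(i-1)·M_(i-1) + 2(h_(i-1)+h_i)·M_i + h_i·M_(i+1) = 6(Δ_i − Δ_(i-1)) read
  1·M_0 + 4·M_1 + 1·M_2 = 6(Δ_1 - Δ_0) = -18
  1·M_1 + 8·M_2 + 3·M_3 = 6(Δ_2 - Δ_1) = -22
  3·M_2 + 12·M_3 + 3·M_4 = 6(Δ_3 - Δ_2) = -18
Natural end conditions: M_0 = M_4 = 0.
Solving: M_0 = 0, M_1 = -113/28, M_2 = -13/7, M_3 = -29/28, M_4 = 0.
On [6, 9], with S_3(t) = a_3 + b_3·(t - 6) + c_3·(t - 6)² + d_3·(t - 6)³: c_3 = M_3/2 = -29/56, d_3 = (M_4 - M_3)/(6h_3) = 29/504, b_3 = Δ_3 - h_3(2M_3 + M_4)/6 = -137/84.

-1.6310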